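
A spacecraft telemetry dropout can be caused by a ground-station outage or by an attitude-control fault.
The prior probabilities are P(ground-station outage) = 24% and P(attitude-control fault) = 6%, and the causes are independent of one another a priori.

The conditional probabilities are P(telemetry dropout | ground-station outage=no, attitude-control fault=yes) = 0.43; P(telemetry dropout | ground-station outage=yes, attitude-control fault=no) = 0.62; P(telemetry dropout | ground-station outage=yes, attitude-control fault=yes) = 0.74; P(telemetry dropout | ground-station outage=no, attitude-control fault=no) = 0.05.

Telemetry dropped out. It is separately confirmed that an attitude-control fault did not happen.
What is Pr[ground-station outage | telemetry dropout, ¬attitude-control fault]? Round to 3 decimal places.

Pr[ground-station outage | telemetry dropout, ¬attitude-control fault] ≈ 0.797

Numerator (weight on configurations with ground-station outage): 0.62·0.24 = 0.148800
Normalizer over all consistent configurations: 0.05·0.76 + 0.62·0.24 = 0.186800
Posterior = 0.148800 / 0.186800 ≈ 0.797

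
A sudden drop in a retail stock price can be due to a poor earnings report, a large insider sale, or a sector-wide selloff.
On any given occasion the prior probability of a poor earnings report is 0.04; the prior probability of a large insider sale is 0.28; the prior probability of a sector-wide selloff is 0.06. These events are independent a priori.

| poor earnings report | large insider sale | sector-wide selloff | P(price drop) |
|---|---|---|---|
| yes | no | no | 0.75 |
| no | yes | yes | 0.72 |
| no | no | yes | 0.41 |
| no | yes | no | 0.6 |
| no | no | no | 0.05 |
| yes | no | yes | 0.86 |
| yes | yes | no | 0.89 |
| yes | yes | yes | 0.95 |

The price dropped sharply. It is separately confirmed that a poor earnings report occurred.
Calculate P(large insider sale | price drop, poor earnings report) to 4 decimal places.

For the numerator, keep only large insider sale=true terms: 0.234248 + 0.015960 = 0.250208
The normalizing constant is 0.75*0.72*0.94 + 0.86*0.72*0.06 + 0.89*0.28*0.94 + 0.95*0.28*0.06 = 0.794960
P(large insider sale | price drop, poor earnings report) = 0.250208/0.794960 ≈ 0.3147

P(large insider sale | price drop, poor earnings report) ≈ 0.3147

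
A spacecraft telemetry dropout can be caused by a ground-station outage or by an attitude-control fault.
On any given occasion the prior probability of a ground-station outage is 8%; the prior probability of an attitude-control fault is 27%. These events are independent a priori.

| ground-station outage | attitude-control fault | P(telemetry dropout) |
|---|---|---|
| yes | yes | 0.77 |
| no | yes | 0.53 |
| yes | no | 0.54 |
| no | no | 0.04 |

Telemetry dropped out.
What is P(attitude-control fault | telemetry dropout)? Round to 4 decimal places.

P(attitude-control fault | telemetry dropout) ≈ 0.7174

For the numerator, keep only attitude-control fault=true terms: 0.131652 + 0.016632 = 0.148284
Normalizer over all consistent configurations: 0.04·0.92·0.73 + 0.53·0.92·0.27 + 0.54·0.08·0.73 + 0.77·0.08·0.27 = 0.206684
P(attitude-control fault | telemetry dropout) = 0.148284/0.206684 ≈ 0.7174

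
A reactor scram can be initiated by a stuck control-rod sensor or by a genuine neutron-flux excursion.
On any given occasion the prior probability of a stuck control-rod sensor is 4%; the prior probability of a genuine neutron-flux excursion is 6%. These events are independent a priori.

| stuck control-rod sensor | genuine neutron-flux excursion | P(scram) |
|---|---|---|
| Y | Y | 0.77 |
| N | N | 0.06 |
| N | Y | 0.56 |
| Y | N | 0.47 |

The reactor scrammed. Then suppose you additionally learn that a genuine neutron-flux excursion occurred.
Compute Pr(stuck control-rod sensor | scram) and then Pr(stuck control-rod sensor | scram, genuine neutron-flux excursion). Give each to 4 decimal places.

Pr(stuck control-rod sensor | scram) ≈ 0.1843; Pr(stuck control-rod sensor | scram, genuine neutron-flux excursion) ≈ 0.0542

By total probability over the 4 (stuck control-rod sensor, genuine neutron-flux excursion) configurations:
  P(scram) = 0.06·0.96·0.94 + 0.56·0.96·0.06 + 0.47·0.04·0.94 + 0.77·0.04·0.06
        = 0.054144 + 0.032256 + 0.017672 + 0.001848 = 0.105920
Keeping only the stuck control-rod sensor-present terms gives 0.019520, so
  P(stuck control-rod sensor | scram) = 0.019520 / 0.105920 ≈ 0.1843

Now also conditioning on genuine neutron-flux excursion=true:
Enumerate both values of stuck control-rod sensor and weight by the priors:
  P(scram | genuine neutron-flux excursion) = 0.56×0.96 + 0.77×0.04
        = 0.537600 + 0.030800 = 0.568400
The terms with stuck control-rod sensor present sum to 0.030800, so
  P(stuck control-rod sensor | scram, genuine neutron-flux excursion) = 0.030800 / 0.568400 ≈ 0.0542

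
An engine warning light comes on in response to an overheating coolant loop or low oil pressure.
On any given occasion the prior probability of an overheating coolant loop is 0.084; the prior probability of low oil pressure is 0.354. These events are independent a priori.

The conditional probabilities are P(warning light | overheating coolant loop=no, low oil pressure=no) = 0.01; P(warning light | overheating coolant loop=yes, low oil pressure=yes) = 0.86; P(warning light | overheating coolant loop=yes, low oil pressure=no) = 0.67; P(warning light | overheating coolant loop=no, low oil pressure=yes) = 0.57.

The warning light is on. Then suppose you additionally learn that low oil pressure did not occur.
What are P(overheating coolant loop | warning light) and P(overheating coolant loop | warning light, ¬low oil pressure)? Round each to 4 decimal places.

P(overheating coolant loop | warning light) ≈ 0.2451; P(overheating coolant loop | warning light, ¬low oil pressure) ≈ 0.8600

For the numerator, keep only overheating coolant loop=true terms: 0.036357 + 0.025573 = 0.061930
The normalizing constant is 0.01×0.916×0.646 + 0.57×0.916×0.354 + 0.67×0.084×0.646 + 0.86×0.084×0.354 = 0.252677
Posterior = 0.061930 / 0.252677 ≈ 0.2451

With the extra evidence:
For the numerator, keep only overheating coolant loop=true terms: 0.67×0.084 = 0.056280
Denominator P(warning light | ¬low oil pressure): 0.01×0.916 + 0.67×0.084 = 0.065440
Posterior = 0.056280 / 0.065440 ≈ 0.8600
Ruling out low oil pressure raises the posterior on overheating coolant loop — the flip side of explaining away.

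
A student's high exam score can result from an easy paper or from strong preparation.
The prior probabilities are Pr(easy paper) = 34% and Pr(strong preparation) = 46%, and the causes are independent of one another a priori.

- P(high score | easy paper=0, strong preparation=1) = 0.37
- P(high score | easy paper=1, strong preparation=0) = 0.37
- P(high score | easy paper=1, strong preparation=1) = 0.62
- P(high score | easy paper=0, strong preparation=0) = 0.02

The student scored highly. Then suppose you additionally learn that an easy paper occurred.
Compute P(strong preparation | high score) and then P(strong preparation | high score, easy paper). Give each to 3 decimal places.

For the numerator, keep only strong preparation=true terms: 0.112332 + 0.096968 = 0.209300
The normalizing constant is 0.02*0.66*0.54 + 0.37*0.66*0.46 + 0.37*0.34*0.54 + 0.62*0.34*0.46 = 0.284360
Posterior = 0.209300 / 0.284360 ≈ 0.736

With the extra evidence:
Weight on strong preparation=true, given the evidence: 0.62×0.46 = 0.285200
The normalizing constant is 0.37×0.54 + 0.62×0.46 = 0.485000
P(strong preparation | high score, easy paper) = 0.285200/0.485000 ≈ 0.588
This is intercausal reasoning (explaining away): once easy paper accounts for the high score, strong preparation becomes less likely.

P(strong preparation | high score) ≈ 0.736; P(strong preparation | high score, easy paper) ≈ 0.588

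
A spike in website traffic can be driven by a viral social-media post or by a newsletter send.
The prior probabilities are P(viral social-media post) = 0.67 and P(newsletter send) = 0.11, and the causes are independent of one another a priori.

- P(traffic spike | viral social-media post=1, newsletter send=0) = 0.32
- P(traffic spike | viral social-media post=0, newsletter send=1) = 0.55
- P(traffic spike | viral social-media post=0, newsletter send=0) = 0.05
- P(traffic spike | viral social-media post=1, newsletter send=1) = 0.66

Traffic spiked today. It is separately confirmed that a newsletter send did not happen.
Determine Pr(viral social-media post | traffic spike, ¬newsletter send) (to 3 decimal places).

Pr(viral social-media post | traffic spike, ¬newsletter send) ≈ 0.929

By total probability over both values of viral social-media post:
  P(traffic spike | ¬newsletter send) = 0.05*0.33 + 0.32*0.67
        = 0.016500 + 0.214400 = 0.230900
Configurations with viral social-media post contribute 0.214400, so
  P(viral social-media post | traffic spike, ¬newsletter send) = 0.214400 / 0.230900 ≈ 0.929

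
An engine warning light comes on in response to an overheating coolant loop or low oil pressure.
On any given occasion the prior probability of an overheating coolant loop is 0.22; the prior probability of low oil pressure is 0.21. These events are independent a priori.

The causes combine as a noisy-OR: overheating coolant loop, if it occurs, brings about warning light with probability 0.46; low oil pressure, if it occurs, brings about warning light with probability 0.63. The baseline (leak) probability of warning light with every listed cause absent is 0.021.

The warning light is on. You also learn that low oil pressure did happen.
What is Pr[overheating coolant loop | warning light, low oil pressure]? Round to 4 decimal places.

Pr[overheating coolant loop | warning light, low oil pressure] ≈ 0.2624

Under noisy-OR, P(warning light | causes) = 1 − (1−0.021)·∏(1−qᵢ) over the active causes.
P(warning light | low oil pressure) = 0.63777×0.78 + 0.804396×0.22 = 0.497461 + 0.176967 = 0.674428
Restricting to configurations with overheating coolant loop present: 0.804396×0.22 = 0.176967.
Hence the posterior is 0.176967/0.674428 ≈ 0.2624.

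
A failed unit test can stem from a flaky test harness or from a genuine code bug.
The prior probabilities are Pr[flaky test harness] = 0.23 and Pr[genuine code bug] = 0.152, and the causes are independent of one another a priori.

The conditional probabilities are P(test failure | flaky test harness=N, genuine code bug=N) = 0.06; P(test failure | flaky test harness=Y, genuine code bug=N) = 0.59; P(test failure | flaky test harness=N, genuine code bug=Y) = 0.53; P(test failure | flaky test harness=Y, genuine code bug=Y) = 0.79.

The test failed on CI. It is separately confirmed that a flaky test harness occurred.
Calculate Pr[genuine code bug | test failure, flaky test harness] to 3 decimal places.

P(test failure | flaky test harness) = 0.59*0.848 + 0.79*0.152 = 0.500320 + 0.120080 = 0.620400
The genuine code bug-present share is 0.79*0.152 = 0.120080.
So P(genuine code bug | test failure, flaky test harness) = 0.120080/0.620400 ≈ 0.194.

Pr[genuine code bug | test failure, flaky test harness] ≈ 0.194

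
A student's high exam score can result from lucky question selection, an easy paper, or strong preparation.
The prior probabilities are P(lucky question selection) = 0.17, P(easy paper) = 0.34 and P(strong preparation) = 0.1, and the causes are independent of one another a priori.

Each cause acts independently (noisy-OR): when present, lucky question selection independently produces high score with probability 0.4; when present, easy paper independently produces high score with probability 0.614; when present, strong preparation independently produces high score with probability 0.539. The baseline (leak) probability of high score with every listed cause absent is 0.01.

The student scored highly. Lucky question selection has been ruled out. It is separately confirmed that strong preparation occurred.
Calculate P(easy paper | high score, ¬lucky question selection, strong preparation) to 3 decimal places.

Under noisy-OR, P(high score | causes) = 1 − (1−0.01)·∏(1−qᵢ) over the active causes.
P(high score | ¬lucky question selection, strong preparation) = 0.54361*0.66 + 0.823833*0.34 = 0.358783 + 0.280103 = 0.638886
Restricting to configurations with easy paper present: 0.823833*0.34 = 0.280103.
Hence the posterior is 0.280103/0.638886 ≈ 0.438.

P(easy paper | high score, ¬lucky question selection, strong preparation) ≈ 0.438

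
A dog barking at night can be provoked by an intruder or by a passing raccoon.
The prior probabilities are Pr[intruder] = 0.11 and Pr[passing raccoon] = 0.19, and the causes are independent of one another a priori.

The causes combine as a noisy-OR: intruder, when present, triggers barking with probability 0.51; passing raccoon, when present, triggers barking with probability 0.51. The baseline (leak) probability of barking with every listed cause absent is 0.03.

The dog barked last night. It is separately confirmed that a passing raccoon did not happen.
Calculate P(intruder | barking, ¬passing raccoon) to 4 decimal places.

P(intruder | barking, ¬passing raccoon) ≈ 0.6837

Under noisy-OR, P(barking | causes) = 1 − (1−0.03)·∏(1−qᵢ) over the active causes.
P(barking | ¬passing raccoon) = 0.03×0.89 + 0.5247×0.11 = 0.026700 + 0.057717 = 0.084417
Of this, 0.057717 comes from 0.5247×0.11 (the intruder=true cases).
P(intruder | barking, ¬passing raccoon) = 0.057717 / 0.084417 ≈ 0.6837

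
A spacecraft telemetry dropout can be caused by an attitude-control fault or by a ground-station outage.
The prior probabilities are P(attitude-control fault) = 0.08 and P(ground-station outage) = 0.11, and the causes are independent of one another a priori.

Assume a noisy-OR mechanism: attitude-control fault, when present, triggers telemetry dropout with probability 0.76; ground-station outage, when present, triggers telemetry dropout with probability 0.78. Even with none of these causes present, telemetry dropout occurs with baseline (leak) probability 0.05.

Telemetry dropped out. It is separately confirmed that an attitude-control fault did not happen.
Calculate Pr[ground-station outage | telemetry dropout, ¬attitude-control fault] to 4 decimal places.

Pr[ground-station outage | telemetry dropout, ¬attitude-control fault] ≈ 0.6616

Under noisy-OR, P(telemetry dropout | causes) = 1 − (1−0.05)·∏(1−qᵢ) over the active causes.
Numerator (weight on configurations with ground-station outage): 0.791×0.11 = 0.087010
Normalizer over all consistent configurations: 0.05×0.89 + 0.791×0.11 = 0.131510
P(ground-station outage | telemetry dropout, ¬attitude-control fault) = 0.087010/0.131510 ≈ 0.6616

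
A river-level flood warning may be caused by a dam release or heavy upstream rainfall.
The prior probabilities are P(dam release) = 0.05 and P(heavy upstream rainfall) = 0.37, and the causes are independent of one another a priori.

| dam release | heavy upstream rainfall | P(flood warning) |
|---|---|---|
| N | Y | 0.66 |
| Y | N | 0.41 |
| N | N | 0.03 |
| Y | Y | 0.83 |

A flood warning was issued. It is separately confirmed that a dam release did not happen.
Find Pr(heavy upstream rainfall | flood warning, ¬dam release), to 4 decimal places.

Pr(heavy upstream rainfall | flood warning, ¬dam release) ≈ 0.9282

Numerator (weight on configurations with heavy upstream rainfall): 0.66·0.37 = 0.244200
Normalizer over all consistent configurations: 0.03·0.63 + 0.66·0.37 = 0.263100
P(heavy upstream rainfall | flood warning, ¬dam release) = 0.244200/0.263100 ≈ 0.9282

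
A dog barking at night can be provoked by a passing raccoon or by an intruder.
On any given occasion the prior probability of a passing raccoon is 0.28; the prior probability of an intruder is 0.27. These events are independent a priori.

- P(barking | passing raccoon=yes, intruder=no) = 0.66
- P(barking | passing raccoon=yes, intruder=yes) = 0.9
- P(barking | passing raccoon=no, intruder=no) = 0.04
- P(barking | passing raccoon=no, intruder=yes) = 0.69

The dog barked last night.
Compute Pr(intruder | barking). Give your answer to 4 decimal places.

Pr(intruder | barking) ≈ 0.5646

P(barking) = 0.04·0.72·0.73 + 0.69·0.72·0.27 + 0.66·0.28·0.73 + 0.9·0.28·0.27 = 0.021024 + 0.134136 + 0.134904 + 0.068040 = 0.358104
Of this, 0.202176 comes from 0.134136 + 0.068040 (the intruder=true cases).
So P(intruder | barking) = 0.202176/0.358104 ≈ 0.5646.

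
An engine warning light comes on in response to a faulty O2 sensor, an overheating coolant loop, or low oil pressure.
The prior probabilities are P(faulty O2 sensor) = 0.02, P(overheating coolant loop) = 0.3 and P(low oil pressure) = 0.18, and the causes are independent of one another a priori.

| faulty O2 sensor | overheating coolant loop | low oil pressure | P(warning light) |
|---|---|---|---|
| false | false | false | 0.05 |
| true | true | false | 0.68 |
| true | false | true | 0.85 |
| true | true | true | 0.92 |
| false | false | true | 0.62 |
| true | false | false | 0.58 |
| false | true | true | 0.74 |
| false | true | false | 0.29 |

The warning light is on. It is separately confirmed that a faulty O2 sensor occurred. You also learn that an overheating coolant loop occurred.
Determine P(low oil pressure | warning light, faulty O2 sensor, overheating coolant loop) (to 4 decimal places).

Sum P(warning light|·) weighted by the priors over both values of low oil pressure:
  P(warning light | faulty O2 sensor, overheating coolant loop) = 0.68·0.82 + 0.92·0.18
        = 0.557600 + 0.165600 = 0.723200
The terms with low oil pressure present sum to 0.165600, so
  P(low oil pressure | warning light, faulty O2 sensor, overheating coolant loop) = 0.165600 / 0.723200 ≈ 0.2290

P(low oil pressure | warning light, faulty O2 sensor, overheating coolant loop) ≈ 0.2290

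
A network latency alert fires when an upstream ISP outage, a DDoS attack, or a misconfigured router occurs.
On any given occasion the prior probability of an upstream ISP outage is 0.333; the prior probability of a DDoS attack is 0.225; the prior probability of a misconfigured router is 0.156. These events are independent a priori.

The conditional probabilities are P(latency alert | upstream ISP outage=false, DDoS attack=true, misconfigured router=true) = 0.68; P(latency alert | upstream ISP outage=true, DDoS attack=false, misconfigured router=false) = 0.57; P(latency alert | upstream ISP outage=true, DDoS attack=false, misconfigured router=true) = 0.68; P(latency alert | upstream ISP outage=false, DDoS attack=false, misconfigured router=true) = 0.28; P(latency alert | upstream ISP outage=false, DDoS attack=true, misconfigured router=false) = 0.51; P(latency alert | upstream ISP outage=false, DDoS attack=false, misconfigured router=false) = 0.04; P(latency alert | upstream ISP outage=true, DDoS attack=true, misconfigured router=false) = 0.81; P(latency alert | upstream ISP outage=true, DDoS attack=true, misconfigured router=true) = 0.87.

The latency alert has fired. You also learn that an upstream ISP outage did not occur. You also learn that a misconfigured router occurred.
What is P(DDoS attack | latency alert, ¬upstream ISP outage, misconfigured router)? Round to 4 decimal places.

P(latency alert | ¬upstream ISP outage, misconfigured router) = 0.28·0.775 + 0.68·0.225 = 0.217000 + 0.153000 = 0.370000
Restricting to configurations with DDoS attack present: 0.68·0.225 = 0.153000.
P(DDoS attack | latency alert, ¬upstream ISP outage, misconfigured router) = 0.153000 / 0.370000 ≈ 0.4135

P(DDoS attack | latency alert, ¬upstream ISP outage, misconfigured router) ≈ 0.4135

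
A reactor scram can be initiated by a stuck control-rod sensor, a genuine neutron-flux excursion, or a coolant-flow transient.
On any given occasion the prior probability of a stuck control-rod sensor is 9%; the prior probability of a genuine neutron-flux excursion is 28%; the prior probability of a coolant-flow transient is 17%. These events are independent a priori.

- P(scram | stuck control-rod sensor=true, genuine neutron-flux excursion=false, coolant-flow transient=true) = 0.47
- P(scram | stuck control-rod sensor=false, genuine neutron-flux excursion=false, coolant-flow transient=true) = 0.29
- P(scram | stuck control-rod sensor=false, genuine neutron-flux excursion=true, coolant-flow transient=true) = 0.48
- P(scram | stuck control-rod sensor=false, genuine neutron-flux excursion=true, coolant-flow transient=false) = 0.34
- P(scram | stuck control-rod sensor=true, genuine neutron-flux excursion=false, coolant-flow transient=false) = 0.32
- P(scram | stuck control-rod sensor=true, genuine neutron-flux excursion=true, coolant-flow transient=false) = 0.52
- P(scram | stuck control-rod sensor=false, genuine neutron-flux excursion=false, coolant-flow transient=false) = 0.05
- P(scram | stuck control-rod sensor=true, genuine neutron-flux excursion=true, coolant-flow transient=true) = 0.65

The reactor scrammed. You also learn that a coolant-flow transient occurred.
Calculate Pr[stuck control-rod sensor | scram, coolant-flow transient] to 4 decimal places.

By total probability over the 4 (stuck control-rod sensor, genuine neutron-flux excursion) configurations:
  P(scram | coolant-flow transient) = 0.29×0.91×0.72 + 0.48×0.91×0.28 + 0.47×0.09×0.72 + 0.65×0.09×0.28
        = 0.190008 + 0.122304 + 0.030456 + 0.016380 = 0.359148
The terms with stuck control-rod sensor present sum to 0.046836, so
  P(stuck control-rod sensor | scram, coolant-flow transient) = 0.046836 / 0.359148 ≈ 0.1304

Pr[stuck control-rod sensor | scram, coolant-flow transient] ≈ 0.1304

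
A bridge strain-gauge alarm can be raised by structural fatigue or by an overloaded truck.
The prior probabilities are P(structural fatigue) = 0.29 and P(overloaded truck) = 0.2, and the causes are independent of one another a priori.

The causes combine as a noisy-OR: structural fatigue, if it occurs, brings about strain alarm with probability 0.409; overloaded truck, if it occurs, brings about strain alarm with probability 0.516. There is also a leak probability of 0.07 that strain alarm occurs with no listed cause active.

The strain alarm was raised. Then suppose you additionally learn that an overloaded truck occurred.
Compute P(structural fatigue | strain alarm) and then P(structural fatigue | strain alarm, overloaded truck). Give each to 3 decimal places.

Under noisy-OR, P(strain alarm | causes) = 1 − (1−0.07)·∏(1−qᵢ) over the active causes.
P(strain alarm) = 0.07*0.71*0.8 + 0.54988*0.71*0.2 + 0.45037*0.29*0.8 + 0.733979*0.29*0.2 = 0.039760 + 0.078083 + 0.104486 + 0.042571 = 0.264900
The structural fatigue-present share is 0.104486 + 0.042571 = 0.147057.
So P(structural fatigue | strain alarm) = 0.147057/0.264900 ≈ 0.555.

Now condition on the additional information:
P(strain alarm | overloaded truck) = 0.54988×0.71 + 0.733979×0.29 = 0.390415 + 0.212854 = 0.603269
Of this, 0.212854 comes from 0.733979×0.29 (the structural fatigue=true cases).
Hence the posterior is 0.212854/0.603269 ≈ 0.353.

P(structural fatigue | strain alarm) ≈ 0.555; P(structural fatigue | strain alarm, overloaded truck) ≈ 0.353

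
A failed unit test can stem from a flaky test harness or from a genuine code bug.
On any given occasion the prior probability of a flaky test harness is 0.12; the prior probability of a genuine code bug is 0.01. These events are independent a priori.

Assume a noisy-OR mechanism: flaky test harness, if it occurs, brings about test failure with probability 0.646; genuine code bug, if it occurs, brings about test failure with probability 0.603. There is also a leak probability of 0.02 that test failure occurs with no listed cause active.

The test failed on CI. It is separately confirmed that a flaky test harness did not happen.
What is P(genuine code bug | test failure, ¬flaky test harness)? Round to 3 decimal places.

P(genuine code bug | test failure, ¬flaky test harness) ≈ 0.236

Under noisy-OR, P(test failure | causes) = 1 − (1−0.02)·∏(1−qᵢ) over the active causes.
By total probability over both values of genuine code bug:
  P(test failure | ¬flaky test harness) = 0.02×0.99 + 0.61094×0.01
        = 0.019800 + 0.006109 = 0.025909
The terms with genuine code bug present sum to 0.006109, so
  P(genuine code bug | test failure, ¬flaky test harness) = 0.006109 / 0.025909 ≈ 0.236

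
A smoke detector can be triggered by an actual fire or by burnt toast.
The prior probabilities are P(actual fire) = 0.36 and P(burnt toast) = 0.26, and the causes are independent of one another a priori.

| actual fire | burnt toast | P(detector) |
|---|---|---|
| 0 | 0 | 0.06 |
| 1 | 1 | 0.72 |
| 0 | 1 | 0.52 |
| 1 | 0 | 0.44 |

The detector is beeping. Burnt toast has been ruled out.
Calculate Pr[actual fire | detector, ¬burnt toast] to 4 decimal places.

Pr[actual fire | detector, ¬burnt toast] ≈ 0.8049

Enumerate both values of actual fire and weight by the priors:
  P(detector | ¬burnt toast) = 0.06*0.64 + 0.44*0.36
        = 0.038400 + 0.158400 = 0.196800
Keeping only the actual fire-present terms gives 0.158400, so
  P(actual fire | detector, ¬burnt toast) = 0.158400 / 0.196800 ≈ 0.8049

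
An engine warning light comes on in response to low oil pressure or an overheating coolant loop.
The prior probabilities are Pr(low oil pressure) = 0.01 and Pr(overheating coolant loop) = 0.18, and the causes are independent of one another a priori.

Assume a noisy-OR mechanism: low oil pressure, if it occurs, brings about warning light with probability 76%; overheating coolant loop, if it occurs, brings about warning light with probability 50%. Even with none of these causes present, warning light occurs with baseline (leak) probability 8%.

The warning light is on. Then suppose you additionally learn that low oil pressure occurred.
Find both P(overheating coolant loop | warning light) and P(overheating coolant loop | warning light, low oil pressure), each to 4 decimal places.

Under noisy-OR, P(warning light | causes) = 1 − (1−0.08)·∏(1−qᵢ) over the active causes.
Weight on overheating coolant loop=true, given the evidence: 0.096228 + 0.001601 = 0.097829
The normalizing constant is 0.08×0.99×0.82 + 0.54×0.99×0.18 + 0.7792×0.01×0.82 + 0.8896×0.01×0.18 = 0.169162
P(overheating coolant loop | warning light) = 0.097829/0.169162 ≈ 0.5783

With the extra evidence:
Weight on overheating coolant loop=true, given the evidence: 0.8896·0.18 = 0.160128
Denominator P(warning light | low oil pressure): 0.7792·0.82 + 0.8896·0.18 = 0.799072
Posterior = 0.160128 / 0.799072 ≈ 0.2004
This is intercausal reasoning (explaining away): once low oil pressure accounts for the warning light, overheating coolant loop becomes less likely.

P(overheating coolant loop | warning light) ≈ 0.5783; P(overheating coolant loop | warning light, low oil pressure) ≈ 0.2004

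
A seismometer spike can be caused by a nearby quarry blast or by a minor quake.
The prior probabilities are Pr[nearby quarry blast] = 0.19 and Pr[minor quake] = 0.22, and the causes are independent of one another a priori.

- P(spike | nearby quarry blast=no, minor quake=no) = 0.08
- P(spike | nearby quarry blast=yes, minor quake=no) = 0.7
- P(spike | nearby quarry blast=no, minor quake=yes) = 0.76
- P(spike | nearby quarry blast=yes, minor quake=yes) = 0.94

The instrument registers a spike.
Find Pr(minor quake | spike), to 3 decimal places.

Pr(minor quake | spike) ≈ 0.531

P(spike) = 0.08×0.81×0.78 + 0.76×0.81×0.22 + 0.7×0.19×0.78 + 0.94×0.19×0.22 = 0.050544 + 0.135432 + 0.103740 + 0.039292 = 0.329008
Restricting to configurations with minor quake present: 0.135432 + 0.039292 = 0.174724.
Hence the posterior is 0.174724/0.329008 ≈ 0.531.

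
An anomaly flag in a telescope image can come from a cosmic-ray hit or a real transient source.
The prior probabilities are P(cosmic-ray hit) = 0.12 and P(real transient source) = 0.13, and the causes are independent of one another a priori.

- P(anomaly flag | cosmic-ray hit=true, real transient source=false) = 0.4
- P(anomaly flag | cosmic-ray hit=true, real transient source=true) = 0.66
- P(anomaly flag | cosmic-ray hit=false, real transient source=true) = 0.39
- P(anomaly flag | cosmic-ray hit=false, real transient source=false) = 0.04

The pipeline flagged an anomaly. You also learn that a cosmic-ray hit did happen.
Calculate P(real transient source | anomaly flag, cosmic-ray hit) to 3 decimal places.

Numerator (weight on configurations with real transient source): 0.66·0.13 = 0.085800
Normalizer over all consistent configurations: 0.4·0.87 + 0.66·0.13 = 0.433800
Posterior = 0.085800 / 0.433800 ≈ 0.198

P(real transient source | anomaly flag, cosmic-ray hit) ≈ 0.198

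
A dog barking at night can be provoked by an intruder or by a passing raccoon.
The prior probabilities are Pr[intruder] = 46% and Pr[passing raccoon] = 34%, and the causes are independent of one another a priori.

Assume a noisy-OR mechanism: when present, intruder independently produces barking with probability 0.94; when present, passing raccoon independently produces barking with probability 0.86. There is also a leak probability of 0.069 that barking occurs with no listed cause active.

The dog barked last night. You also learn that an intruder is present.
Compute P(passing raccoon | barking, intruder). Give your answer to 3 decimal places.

P(passing raccoon | barking, intruder) ≈ 0.351

Under noisy-OR, P(barking | causes) = 1 − (1−0.069)·∏(1−qᵢ) over the active causes.
For the numerator, keep only passing raccoon=true terms: 0.99218×0.34 = 0.337341
Denominator P(barking | intruder): 0.94414×0.66 + 0.99218×0.34 = 0.960473
P(passing raccoon | barking, intruder) = 0.337341/0.960473 ≈ 0.351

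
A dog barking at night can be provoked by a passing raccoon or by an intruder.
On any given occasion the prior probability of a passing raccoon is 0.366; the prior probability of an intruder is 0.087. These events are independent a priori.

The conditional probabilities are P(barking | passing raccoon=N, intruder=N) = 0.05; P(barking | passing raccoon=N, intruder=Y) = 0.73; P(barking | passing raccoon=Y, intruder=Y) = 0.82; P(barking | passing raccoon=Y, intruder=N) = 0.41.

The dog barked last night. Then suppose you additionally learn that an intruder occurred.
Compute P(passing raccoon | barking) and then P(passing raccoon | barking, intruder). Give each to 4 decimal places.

Numerator (weight on configurations with passing raccoon): 0.137005 + 0.026110 = 0.163115
Normalizer over all consistent configurations: 0.05×0.634×0.913 + 0.73×0.634×0.087 + 0.41×0.366×0.913 + 0.82×0.366×0.087 = 0.232322
Posterior = 0.163115 / 0.232322 ≈ 0.7021

With the extra evidence:
P(barking | intruder) = 0.73·0.634 + 0.82·0.366 = 0.462820 + 0.300120 = 0.762940
Restricting to configurations with passing raccoon present: 0.82·0.366 = 0.300120.
P(passing raccoon | barking, intruder) = 0.300120 / 0.762940 ≈ 0.3934
— intruder explains away the evidence for passing raccoon.

P(passing raccoon | barking) ≈ 0.7021; P(passing raccoon | barking, intruder) ≈ 0.3934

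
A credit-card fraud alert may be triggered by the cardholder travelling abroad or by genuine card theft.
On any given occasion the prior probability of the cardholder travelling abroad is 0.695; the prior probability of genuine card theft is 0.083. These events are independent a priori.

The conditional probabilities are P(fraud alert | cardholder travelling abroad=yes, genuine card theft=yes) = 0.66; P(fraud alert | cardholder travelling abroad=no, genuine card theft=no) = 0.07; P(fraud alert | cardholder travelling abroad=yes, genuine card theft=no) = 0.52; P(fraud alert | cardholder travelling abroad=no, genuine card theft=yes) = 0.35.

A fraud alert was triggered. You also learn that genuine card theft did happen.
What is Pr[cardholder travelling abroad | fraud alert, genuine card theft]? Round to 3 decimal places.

Pr[cardholder travelling abroad | fraud alert, genuine card theft] ≈ 0.811

Enumerate both values of cardholder travelling abroad and weight by the priors:
  P(fraud alert | genuine card theft) = 0.35×0.305 + 0.66×0.695
        = 0.106750 + 0.458700 = 0.565450
Keeping only the cardholder travelling abroad-present terms gives 0.458700, so
  P(cardholder travelling abroad | fraud alert, genuine card theft) = 0.458700 / 0.565450 ≈ 0.811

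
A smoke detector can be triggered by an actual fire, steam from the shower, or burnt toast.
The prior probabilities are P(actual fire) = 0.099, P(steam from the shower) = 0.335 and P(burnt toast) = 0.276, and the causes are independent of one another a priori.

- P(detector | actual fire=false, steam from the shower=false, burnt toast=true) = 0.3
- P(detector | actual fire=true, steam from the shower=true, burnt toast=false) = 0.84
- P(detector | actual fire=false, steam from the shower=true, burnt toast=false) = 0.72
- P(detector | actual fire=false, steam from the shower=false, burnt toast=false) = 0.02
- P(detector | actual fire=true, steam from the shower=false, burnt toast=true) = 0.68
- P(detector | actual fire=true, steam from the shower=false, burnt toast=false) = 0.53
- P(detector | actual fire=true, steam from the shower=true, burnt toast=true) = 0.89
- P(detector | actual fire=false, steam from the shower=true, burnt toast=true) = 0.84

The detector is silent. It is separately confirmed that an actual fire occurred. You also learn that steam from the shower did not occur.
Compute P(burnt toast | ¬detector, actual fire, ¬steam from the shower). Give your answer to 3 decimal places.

P(¬detector | actual fire, ¬steam from the shower) = 0.47·0.724 + 0.32·0.276 = 0.340280 + 0.088320 = 0.428600
The burnt toast-present share is 0.32·0.276 = 0.088320.
Hence the posterior is 0.088320/0.428600 ≈ 0.206.

P(burnt toast | ¬detector, actual fire, ¬steam from the shower) ≈ 0.206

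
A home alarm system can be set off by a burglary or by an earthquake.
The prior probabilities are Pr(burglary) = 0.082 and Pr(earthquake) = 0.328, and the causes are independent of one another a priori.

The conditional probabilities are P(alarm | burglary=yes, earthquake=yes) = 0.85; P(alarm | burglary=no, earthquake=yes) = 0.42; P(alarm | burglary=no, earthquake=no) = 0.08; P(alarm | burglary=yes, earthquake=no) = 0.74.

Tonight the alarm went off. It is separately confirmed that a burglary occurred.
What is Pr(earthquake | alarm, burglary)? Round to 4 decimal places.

P(alarm | burglary) = 0.74*0.672 + 0.85*0.328 = 0.497280 + 0.278800 = 0.776080
The earthquake-present share is 0.85*0.328 = 0.278800.
P(earthquake | alarm, burglary) = 0.278800 / 0.776080 ≈ 0.3592

Pr(earthquake | alarm, burglary) ≈ 0.3592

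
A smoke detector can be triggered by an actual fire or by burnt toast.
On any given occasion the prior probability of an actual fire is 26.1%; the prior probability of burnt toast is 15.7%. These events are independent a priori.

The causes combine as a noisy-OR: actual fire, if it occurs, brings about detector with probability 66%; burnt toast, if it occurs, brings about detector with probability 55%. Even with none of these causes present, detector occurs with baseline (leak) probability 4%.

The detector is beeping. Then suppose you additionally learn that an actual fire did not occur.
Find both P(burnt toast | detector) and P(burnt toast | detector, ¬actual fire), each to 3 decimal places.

Under noisy-OR, P(detector | causes) = 1 − (1−0.04)·∏(1−qᵢ) over the active causes.
Sum P(detector|·) weighted by the priors over the 4 (actual fire, burnt toast) configurations:
  P(detector) = 0.04*0.739*0.843 + 0.568*0.739*0.157 + 0.6736*0.261*0.843 + 0.85312*0.261*0.157
        = 0.024919 + 0.065901 + 0.148207 + 0.034958 = 0.273985
Keeping only the burnt toast-present terms gives 0.100859, so
  P(burnt toast | detector) = 0.100859 / 0.273985 ≈ 0.368

Now also conditioning on actual fire≠true:
Sum P(detector|·) weighted by the priors over both values of burnt toast:
  P(detector | ¬actual fire) = 0.04*0.843 + 0.568*0.157
        = 0.033720 + 0.089176 = 0.122896
The terms with burnt toast present sum to 0.089176, so
  P(burnt toast | detector, ¬actual fire) = 0.089176 / 0.122896 ≈ 0.726

P(burnt toast | detector) ≈ 0.368; P(burnt toast | detector, ¬actual fire) ≈ 0.726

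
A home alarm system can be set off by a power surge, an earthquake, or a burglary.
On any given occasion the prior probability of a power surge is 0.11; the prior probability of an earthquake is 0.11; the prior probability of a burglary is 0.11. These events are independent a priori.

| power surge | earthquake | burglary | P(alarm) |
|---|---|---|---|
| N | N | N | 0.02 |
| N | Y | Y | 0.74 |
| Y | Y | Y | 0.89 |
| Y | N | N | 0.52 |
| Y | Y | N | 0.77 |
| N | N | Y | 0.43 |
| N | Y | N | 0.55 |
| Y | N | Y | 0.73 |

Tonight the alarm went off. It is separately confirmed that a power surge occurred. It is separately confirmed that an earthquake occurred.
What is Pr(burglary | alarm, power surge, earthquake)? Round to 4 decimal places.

Sum P(alarm|·) weighted by the priors over both values of burglary:
  P(alarm | power surge, earthquake) = 0.77×0.89 + 0.89×0.11
        = 0.685300 + 0.097900 = 0.783200
Configurations with burglary contribute 0.097900, so
  P(burglary | alarm, power surge, earthquake) = 0.097900 / 0.783200 ≈ 0.1250

Pr(burglary | alarm, power surge, earthquake) ≈ 0.1250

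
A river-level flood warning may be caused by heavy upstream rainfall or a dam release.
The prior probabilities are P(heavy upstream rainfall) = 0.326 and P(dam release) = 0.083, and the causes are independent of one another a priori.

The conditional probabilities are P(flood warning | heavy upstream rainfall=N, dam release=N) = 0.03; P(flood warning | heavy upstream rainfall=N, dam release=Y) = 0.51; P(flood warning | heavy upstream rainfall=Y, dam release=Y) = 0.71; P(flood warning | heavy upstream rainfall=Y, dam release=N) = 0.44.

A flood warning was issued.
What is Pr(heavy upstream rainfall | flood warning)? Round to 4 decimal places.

Pr(heavy upstream rainfall | flood warning) ≈ 0.7620

Numerator (weight on configurations with heavy upstream rainfall): 0.131534 + 0.019211 = 0.150745
The normalizing constant is 0.03*0.674*0.917 + 0.51*0.674*0.083 + 0.44*0.326*0.917 + 0.71*0.326*0.083 = 0.197817
P(heavy upstream rainfall | flood warning) = 0.150745/0.197817 ≈ 0.7620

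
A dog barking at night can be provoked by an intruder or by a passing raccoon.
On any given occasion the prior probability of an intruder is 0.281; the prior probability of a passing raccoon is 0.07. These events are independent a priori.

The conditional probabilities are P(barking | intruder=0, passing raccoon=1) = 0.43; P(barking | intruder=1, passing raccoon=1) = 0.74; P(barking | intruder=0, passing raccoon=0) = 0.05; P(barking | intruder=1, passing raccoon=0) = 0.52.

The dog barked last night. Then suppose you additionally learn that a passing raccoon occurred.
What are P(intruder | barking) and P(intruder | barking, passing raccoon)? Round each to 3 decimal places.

P(intruder | barking) ≈ 0.732; P(intruder | barking, passing raccoon) ≈ 0.402

For the numerator, keep only intruder=true terms: 0.135892 + 0.014556 = 0.150448
Normalizer over all consistent configurations: 0.05*0.719*0.93 + 0.43*0.719*0.07 + 0.52*0.281*0.93 + 0.74*0.281*0.07 = 0.205524
Posterior = 0.150448 / 0.205524 ≈ 0.732

Now condition on the additional information:
P(barking | passing raccoon) = 0.43×0.719 + 0.74×0.281 = 0.309170 + 0.207940 = 0.517110
Of this, 0.207940 comes from 0.74×0.281 (the intruder=true cases).
So P(intruder | barking, passing raccoon) = 0.207940/0.517110 ≈ 0.402.
— passing raccoon explains away the evidence for intruder.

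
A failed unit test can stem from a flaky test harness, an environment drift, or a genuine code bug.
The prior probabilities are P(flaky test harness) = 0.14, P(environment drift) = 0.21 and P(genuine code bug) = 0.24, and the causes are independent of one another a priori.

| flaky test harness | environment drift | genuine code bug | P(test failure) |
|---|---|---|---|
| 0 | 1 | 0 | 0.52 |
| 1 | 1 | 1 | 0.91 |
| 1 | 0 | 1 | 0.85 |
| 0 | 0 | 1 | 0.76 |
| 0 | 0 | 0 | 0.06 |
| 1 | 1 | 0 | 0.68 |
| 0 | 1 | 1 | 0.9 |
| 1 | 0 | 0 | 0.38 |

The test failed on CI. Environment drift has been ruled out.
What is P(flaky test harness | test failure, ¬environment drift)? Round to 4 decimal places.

P(flaky test harness | test failure, ¬environment drift) ≈ 0.2603

Numerator (weight on configurations with flaky test harness): 0.040432 + 0.028560 = 0.068992
Denominator P(test failure | ¬environment drift): 0.06*0.86*0.76 + 0.76*0.86*0.24 + 0.38*0.14*0.76 + 0.85*0.14*0.24 = 0.265072
P(flaky test harness | test failure, ¬environment drift) = 0.068992/0.265072 ≈ 0.2603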